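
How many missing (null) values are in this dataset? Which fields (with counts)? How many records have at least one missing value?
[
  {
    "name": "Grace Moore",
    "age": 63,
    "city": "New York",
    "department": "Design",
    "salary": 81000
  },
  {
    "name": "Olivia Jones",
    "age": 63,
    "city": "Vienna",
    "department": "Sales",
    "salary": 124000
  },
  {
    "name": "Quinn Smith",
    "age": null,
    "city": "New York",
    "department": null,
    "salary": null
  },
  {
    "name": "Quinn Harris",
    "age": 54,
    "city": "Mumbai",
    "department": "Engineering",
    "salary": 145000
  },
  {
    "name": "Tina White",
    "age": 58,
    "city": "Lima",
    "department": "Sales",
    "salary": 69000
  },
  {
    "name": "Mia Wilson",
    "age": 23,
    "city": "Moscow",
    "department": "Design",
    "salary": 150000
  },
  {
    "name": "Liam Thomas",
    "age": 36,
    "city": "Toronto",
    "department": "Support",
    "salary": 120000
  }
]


Checking for missing (null) values in 7 records:

  Grace Moore: complete
  Olivia Jones: complete
  Quinn Smith: age, department, salary
  Quinn Harris: complete
  Tina White: complete
  Mia Wilson: complete
  Liam Thomas: complete

Per field:
  name: 0 missing
  age: 1 missing
  city: 0 missing
  department: 1 missing
  salary: 1 missing

Total missing values: 3
Records with any missing: 1

3 missing values (age: 1, department: 1, salary: 1); 1 incomplete records


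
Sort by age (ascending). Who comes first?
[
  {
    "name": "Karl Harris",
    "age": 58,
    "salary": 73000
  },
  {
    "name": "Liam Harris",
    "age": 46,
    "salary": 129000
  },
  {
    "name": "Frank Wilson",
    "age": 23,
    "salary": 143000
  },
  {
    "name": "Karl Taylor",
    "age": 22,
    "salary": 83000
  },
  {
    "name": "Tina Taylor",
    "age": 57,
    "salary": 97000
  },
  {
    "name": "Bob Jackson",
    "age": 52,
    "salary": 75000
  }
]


Sort by: age (ascending)

Sorted order:
  1. Karl Taylor (age = 22)
  2. Frank Wilson (age = 23)
  3. Liam Harris (age = 46)
  4. Bob Jackson (age = 52)
  5. Tina Taylor (age = 57)
  6. Karl Harris (age = 58)

First: Karl Taylor

Karl Taylor


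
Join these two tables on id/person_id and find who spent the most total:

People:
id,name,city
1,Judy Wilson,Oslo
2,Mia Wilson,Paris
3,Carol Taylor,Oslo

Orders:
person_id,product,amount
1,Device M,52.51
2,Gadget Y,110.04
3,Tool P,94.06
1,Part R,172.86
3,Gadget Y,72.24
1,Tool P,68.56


Join on: people.id = orders.person_id

Joined rows:
  Judy Wilson (Oslo) bought Device M for $52.51
  Mia Wilson (Paris) bought Gadget Y for $110.04
  Carol Taylor (Oslo) bought Tool P for $94.06
  Judy Wilson (Oslo) bought Part R for $172.86
  Carol Taylor (Oslo) bought Gadget Y for $72.24
  Judy Wilson (Oslo) bought Tool P for $68.56

Total per person:
  Judy Wilson: $293.93
  Carol Taylor: $166.30
  Mia Wilson: $110.04

Top spender: Judy Wilson ($293.93)

Judy Wilson ($293.93)


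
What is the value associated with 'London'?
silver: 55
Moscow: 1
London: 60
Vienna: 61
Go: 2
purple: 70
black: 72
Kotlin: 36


Looking up key 'London'
Value: 60

60


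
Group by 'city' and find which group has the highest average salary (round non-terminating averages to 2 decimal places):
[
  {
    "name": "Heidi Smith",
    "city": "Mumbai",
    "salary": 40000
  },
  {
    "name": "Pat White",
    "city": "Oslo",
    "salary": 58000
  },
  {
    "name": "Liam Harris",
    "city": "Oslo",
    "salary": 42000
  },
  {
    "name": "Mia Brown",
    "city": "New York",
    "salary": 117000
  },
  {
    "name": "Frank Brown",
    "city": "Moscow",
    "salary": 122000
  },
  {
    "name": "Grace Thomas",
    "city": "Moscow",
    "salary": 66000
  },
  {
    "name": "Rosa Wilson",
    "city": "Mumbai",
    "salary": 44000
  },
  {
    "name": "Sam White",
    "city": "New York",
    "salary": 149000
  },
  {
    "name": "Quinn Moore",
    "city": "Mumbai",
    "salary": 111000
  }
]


Group by: city

Groups:
  Moscow: 2 people, avg salary = 188000/2 = $94000
  Mumbai: 3 people, avg salary = 195000/3 = $65000
  New York: 2 people, avg salary = 266000/2 = $133000
  Oslo: 2 people, avg salary = 100000/2 = $50000

Highest average salary: New York ($133000)

New York ($133000)


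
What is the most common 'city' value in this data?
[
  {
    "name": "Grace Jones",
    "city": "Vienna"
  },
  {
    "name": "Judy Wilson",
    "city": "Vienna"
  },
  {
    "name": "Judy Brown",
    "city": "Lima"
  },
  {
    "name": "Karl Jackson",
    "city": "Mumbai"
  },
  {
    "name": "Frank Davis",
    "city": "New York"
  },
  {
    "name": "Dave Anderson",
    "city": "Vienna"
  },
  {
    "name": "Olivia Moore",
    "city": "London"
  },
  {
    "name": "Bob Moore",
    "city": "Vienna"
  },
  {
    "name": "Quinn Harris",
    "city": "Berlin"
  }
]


Counting 'city' values across 9 records:

  Vienna: 4 ####
  Lima: 1 #
  Mumbai: 1 #
  New York: 1 #
  London: 1 #
  Berlin: 1 #

Most common: Vienna (4 times)

Vienna (4 times)


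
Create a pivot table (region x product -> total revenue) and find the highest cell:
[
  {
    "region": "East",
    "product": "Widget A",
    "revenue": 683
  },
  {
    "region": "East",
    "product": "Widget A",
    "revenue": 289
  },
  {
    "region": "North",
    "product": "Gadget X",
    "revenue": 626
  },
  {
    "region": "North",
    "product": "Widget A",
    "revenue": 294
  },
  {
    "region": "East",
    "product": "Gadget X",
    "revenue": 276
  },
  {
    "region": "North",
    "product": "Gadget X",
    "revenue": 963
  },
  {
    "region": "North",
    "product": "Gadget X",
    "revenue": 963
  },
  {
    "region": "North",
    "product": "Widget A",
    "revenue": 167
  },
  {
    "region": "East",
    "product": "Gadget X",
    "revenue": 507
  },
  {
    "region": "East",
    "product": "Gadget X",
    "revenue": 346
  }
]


Pivot: region (rows) x product (columns) -> total revenue

     Gadget X      Widget A    
East          1129           972  
North         2552           461  

Highest: North / Gadget X = $2552

North / Gadget X = $2552


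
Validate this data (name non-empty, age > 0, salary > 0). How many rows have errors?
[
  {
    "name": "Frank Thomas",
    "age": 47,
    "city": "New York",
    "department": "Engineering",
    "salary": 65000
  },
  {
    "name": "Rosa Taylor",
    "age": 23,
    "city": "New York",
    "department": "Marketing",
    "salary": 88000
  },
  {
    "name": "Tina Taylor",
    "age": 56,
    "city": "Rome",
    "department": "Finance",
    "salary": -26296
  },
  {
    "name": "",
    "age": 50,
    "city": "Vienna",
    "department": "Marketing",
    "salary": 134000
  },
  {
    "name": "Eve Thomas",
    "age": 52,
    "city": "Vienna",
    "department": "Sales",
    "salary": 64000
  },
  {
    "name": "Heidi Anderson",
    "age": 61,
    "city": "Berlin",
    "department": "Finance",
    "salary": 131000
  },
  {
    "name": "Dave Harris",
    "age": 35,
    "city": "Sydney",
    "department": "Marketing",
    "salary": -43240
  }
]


Validating 7 records:
Rules: name non-empty, age > 0, salary > 0

  Row 1 (Frank Thomas): OK
  Row 2 (Rosa Taylor): OK
  Row 3 (Tina Taylor): negative salary: -26296
  Row 4 (???): empty name
  Row 5 (Eve Thomas): OK
  Row 6 (Heidi Anderson): OK
  Row 7 (Dave Harris): negative salary: -43240

Total errors: 3

3 errors


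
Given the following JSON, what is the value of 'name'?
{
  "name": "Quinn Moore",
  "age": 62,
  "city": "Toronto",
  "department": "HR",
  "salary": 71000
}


Looking up field 'name'
Value: Quinn Moore

Quinn Moore


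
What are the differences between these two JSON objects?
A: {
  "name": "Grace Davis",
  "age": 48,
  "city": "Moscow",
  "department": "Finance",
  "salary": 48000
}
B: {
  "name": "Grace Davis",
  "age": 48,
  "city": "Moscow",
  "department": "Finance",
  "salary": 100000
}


Comparing each field (in key order):
  name: same
  age: same
  city: same
  department: same
  salary: DIFFERENT
Differences:
  salary: 48000 -> 100000

1 field(s) changed

1 change: salary


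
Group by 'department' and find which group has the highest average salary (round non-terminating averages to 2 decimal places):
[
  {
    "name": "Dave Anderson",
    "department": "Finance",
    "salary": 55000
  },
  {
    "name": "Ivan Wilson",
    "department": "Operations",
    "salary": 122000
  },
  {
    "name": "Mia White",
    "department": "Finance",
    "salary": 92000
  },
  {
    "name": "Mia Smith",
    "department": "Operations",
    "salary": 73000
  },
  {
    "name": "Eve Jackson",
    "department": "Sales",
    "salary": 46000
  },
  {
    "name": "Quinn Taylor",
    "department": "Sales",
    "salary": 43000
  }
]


Group by: department

Groups:
  Finance: 2 people, avg salary = 147000/2 = $73500
  Operations: 2 people, avg salary = 195000/2 = $97500
  Sales: 2 people, avg salary = 89000/2 = $44500

Highest average salary: Operations ($97500)

Operations ($97500)


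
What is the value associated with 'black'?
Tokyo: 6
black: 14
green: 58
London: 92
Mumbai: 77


Looking up key 'black'
Value: 14

14


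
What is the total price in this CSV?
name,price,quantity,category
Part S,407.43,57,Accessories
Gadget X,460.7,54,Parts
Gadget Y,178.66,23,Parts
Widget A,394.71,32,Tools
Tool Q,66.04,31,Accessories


Computing total price:
Values: [407.43, 460.7, 178.66, 394.71, 66.04]
Sum = 1507.54

1507.54


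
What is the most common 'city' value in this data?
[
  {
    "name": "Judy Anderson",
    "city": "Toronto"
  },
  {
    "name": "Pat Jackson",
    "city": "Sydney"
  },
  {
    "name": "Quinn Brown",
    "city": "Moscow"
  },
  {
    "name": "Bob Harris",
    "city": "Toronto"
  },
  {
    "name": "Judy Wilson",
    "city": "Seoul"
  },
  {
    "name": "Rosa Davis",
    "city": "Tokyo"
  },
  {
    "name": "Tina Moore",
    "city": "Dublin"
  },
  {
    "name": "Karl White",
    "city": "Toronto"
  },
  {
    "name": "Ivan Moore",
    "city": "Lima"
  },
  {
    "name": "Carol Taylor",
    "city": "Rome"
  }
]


Counting 'city' values across 10 records:

  Toronto: 3 ###
  Sydney: 1 #
  Moscow: 1 #
  Seoul: 1 #
  Tokyo: 1 #
  Dublin: 1 #
  Lima: 1 #
  Rome: 1 #

Most common: Toronto (3 times)

Toronto (3 times)


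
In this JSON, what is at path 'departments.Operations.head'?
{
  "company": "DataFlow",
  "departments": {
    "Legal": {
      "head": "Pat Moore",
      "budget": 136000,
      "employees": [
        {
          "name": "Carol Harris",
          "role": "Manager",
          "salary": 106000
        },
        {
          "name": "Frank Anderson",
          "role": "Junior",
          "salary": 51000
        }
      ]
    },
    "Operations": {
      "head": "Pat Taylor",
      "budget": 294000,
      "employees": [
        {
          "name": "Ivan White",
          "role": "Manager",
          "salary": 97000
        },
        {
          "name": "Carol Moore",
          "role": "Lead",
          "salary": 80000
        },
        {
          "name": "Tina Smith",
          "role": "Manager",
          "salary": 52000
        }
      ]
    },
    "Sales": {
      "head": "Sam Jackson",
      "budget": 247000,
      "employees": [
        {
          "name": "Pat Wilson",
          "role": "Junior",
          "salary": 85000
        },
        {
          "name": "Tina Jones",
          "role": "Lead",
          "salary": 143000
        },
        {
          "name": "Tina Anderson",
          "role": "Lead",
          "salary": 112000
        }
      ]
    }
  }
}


Path: departments.Operations.head

Navigate:
  -> departments
  -> Operations
  -> head = 'Pat Taylor'

Pat Taylor


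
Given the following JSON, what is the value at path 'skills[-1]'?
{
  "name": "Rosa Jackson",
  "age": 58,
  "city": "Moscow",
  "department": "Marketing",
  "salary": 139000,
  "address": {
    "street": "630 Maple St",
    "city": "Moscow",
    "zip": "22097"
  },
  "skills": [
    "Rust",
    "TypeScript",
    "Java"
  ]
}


Query: skills[-1]
Path: skills -> last element
Value: Java

Java


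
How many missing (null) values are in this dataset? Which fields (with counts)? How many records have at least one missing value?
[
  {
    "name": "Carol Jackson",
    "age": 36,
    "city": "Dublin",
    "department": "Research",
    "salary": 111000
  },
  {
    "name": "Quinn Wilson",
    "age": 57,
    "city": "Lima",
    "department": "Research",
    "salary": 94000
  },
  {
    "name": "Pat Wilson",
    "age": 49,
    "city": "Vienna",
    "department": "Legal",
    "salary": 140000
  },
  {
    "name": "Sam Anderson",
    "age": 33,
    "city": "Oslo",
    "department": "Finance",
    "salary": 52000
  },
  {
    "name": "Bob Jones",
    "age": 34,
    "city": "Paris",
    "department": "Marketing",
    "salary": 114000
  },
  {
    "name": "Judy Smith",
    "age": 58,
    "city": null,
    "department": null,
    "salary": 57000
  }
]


Checking for missing (null) values in 6 records:

  Carol Jackson: complete
  Quinn Wilson: complete
  Pat Wilson: complete
  Sam Anderson: complete
  Bob Jones: complete
  Judy Smith: city, department

Per field:
  name: 0 missing
  age: 0 missing
  city: 1 missing
  department: 1 missing
  salary: 0 missing

Total missing values: 2
Records with any missing: 1

2 missing values (city: 1, department: 1); 1 incomplete records


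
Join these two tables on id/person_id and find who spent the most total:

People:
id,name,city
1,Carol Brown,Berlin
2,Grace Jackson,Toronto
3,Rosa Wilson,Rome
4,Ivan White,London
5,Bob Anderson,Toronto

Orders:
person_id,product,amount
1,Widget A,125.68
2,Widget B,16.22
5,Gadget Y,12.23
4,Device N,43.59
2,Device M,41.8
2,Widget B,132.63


Join on: people.id = orders.person_id

Joined rows:
  Carol Brown (Berlin) bought Widget A for $125.68
  Grace Jackson (Toronto) bought Widget B for $16.22
  Bob Anderson (Toronto) bought Gadget Y for $12.23
  Ivan White (London) bought Device N for $43.59
  Grace Jackson (Toronto) bought Device M for $41.8
  Grace Jackson (Toronto) bought Widget B for $132.63

Total per person:
  Grace Jackson: $190.65
  Carol Brown: $125.68
  Ivan White: $43.59
  Bob Anderson: $12.23

Top spender: Grace Jackson ($190.65)

Grace Jackson ($190.65)


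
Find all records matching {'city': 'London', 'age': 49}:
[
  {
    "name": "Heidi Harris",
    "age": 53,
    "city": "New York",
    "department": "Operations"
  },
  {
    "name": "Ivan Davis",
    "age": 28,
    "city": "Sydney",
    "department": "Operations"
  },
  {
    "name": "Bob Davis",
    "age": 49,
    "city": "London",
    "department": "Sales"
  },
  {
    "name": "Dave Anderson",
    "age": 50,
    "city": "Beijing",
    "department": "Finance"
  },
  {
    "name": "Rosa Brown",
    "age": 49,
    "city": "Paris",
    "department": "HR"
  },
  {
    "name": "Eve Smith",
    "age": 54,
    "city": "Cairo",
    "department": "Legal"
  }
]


Search criteria: {'city': 'London', 'age': 49}

Checking 6 records:
  Heidi Harris: {city: New York, age: 53}
  Ivan Davis: {city: Sydney, age: 28}
  Bob Davis: {city: London, age: 49} <-- MATCH
  Dave Anderson: {city: Beijing, age: 50}
  Rosa Brown: {city: Paris, age: 49}
  Eve Smith: {city: Cairo, age: 54}

Matches: ["Bob Davis"]

["Bob Davis"]


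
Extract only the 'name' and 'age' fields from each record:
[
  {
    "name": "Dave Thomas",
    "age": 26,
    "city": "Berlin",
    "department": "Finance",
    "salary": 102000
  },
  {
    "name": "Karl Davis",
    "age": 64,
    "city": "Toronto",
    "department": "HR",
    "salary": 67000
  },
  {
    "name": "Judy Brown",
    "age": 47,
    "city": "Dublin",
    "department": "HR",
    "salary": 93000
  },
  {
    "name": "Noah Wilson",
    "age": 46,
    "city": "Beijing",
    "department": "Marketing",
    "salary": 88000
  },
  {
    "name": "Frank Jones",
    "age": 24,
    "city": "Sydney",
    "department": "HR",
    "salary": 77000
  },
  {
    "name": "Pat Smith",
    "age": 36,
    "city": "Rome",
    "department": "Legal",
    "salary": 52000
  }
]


Original: 6 records with fields: name, age, city, department, salary
Keep: ['name', 'age']
Drop: ['city', 'department', 'salary']
Result: 6 records, 2 fields each

[
  {
    "name": "Dave Thomas",
    "age": 26
  },
  {
    "name": "Karl Davis",
    "age": 64
  },
  {
    "name": "Judy Brown",
    "age": 47
  },
  {
    "name": "Noah Wilson",
    "age": 46
  },
  {
    "name": "Frank Jones",
    "age": 24
  },
  {
    "name": "Pat Smith",
    "age": 36
  }
]


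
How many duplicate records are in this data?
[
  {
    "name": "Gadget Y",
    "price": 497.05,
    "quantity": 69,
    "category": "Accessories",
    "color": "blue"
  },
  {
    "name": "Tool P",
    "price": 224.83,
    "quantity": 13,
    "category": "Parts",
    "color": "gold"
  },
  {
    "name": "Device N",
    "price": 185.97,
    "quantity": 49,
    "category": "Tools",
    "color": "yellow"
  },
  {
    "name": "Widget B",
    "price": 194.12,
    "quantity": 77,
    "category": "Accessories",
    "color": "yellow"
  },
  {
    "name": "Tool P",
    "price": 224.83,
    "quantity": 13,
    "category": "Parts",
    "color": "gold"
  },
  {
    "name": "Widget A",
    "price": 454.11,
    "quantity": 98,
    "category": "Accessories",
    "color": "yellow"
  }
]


Checking 6 records for duplicates:

  Row 1: Gadget Y ($497.05, qty 69)
  Row 2: Tool P ($224.83, qty 13)
  Row 3: Device N ($185.97, qty 49)
  Row 4: Widget B ($194.12, qty 77)
  Row 5: Tool P ($224.83, qty 13) <-- DUPLICATE
  Row 6: Widget A ($454.11, qty 98)

Duplicates found: 1
Unique records: 5

1 duplicates, 5 unique


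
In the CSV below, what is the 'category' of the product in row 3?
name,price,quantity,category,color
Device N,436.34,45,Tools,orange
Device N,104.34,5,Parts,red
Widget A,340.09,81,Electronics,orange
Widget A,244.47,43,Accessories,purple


Query: Row 3 ('Widget A'), column 'category'
Value: Electronics

Electronics


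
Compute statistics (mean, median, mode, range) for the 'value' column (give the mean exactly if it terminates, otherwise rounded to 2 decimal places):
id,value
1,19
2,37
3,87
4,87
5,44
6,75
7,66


Data: [19, 37, 87, 87, 44, 75, 66]
Count: 7
Sum: 415
Mean: 415/7 ≈ 59.29 (rounded to 2 decimal places)
Sorted: [19, 37, 44, 66, 75, 87, 87]
Median: 66.0
Mode: 87 (2 times)
Range: 87 - 19 = 68
Min: 19, Max: 87

mean≈59.29, median=66.0, mode=87, range=68


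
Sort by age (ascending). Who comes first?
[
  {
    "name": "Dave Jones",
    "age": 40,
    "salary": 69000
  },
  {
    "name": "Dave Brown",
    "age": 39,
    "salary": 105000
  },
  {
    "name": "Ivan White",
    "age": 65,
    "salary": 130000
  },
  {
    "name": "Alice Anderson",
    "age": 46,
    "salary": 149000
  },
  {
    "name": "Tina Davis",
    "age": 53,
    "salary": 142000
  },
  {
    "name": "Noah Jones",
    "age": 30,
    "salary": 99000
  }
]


Sort by: age (ascending)

Sorted order:
  1. Noah Jones (age = 30)
  2. Dave Brown (age = 39)
  3. Dave Jones (age = 40)
  4. Alice Anderson (age = 46)
  5. Tina Davis (age = 53)
  6. Ivan White (age = 65)

First: Noah Jones

Noah Jones


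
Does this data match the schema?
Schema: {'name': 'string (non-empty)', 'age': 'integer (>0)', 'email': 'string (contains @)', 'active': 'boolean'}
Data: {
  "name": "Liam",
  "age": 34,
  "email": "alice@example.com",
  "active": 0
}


Validating each field against schema:
  name: OK (non-empty string)
  age: OK (positive integer)
  email: OK (string with @)
  active: FAIL (0 is not a boolean)

Result: INVALID (1 error: active)

INVALID (1 error: active)


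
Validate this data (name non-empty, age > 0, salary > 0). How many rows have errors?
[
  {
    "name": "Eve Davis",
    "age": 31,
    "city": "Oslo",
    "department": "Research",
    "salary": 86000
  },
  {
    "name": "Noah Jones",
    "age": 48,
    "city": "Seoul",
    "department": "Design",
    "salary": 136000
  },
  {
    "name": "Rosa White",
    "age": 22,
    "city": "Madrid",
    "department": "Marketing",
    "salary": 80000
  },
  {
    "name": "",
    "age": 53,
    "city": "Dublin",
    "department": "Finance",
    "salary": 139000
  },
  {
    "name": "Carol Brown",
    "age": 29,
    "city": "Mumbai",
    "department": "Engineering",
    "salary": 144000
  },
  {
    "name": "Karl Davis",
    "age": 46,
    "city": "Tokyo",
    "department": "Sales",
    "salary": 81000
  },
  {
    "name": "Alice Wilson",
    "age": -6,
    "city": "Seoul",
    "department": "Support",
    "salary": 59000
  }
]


Validating 7 records:
Rules: name non-empty, age > 0, salary > 0

  Row 1 (Eve Davis): OK
  Row 2 (Noah Jones): OK
  Row 3 (Rosa White): OK
  Row 4 (???): empty name
  Row 5 (Carol Brown): OK
  Row 6 (Karl Davis): OK
  Row 7 (Alice Wilson): negative age: -6

Total errors: 2

2 errors


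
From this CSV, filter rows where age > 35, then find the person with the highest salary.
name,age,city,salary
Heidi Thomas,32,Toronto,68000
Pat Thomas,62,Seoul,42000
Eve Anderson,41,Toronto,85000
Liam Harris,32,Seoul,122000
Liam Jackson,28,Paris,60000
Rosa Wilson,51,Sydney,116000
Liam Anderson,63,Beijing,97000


Filter: age > 35
Sort by: salary (descending)

Filtered records (4):
  Rosa Wilson, age 51, salary $116000
  Liam Anderson, age 63, salary $97000
  Eve Anderson, age 41, salary $85000
  Pat Thomas, age 62, salary $42000

Highest salary: Rosa Wilson ($116000)

Rosa Wilson


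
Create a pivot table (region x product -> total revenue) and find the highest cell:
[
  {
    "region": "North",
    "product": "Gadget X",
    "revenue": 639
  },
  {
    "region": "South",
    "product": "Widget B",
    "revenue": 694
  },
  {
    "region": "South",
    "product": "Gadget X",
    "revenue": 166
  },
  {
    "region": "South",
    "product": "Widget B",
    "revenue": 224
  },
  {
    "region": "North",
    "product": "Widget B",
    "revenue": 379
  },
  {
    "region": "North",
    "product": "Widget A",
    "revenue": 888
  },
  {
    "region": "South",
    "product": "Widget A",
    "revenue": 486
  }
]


Pivot: region (rows) x product (columns) -> total revenue

     Gadget X      Widget A      Widget B    
North          639           888           379  
South          166           486           918  

Highest: South / Widget B = $918

South / Widget B = $918


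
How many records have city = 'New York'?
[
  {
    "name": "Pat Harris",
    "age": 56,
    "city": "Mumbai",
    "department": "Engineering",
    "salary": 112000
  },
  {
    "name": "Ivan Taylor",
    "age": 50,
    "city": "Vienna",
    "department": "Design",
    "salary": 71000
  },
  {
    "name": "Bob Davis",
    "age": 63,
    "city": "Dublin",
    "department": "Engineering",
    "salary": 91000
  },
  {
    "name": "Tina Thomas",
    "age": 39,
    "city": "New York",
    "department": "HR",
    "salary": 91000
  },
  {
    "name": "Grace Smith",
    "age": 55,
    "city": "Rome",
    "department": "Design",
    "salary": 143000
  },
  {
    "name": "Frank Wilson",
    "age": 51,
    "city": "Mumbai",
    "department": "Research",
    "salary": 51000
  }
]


Data: 6 records
Condition: city = 'New York'

Checking each record:
  Pat Harris: Mumbai
  Ivan Taylor: Vienna
  Bob Davis: Dublin
  Tina Thomas: New York MATCH
  Grace Smith: Rome
  Frank Wilson: Mumbai

Count: 1

1


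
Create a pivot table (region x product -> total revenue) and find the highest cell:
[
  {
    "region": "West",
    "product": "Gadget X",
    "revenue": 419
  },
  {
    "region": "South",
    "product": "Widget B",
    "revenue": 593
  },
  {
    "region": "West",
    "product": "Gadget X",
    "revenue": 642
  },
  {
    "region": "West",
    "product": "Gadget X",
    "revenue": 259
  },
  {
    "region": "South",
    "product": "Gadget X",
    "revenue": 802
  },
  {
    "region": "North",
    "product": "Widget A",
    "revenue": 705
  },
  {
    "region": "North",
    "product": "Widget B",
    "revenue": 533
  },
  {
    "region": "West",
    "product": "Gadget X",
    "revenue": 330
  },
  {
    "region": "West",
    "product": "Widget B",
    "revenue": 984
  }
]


Pivot: region (rows) x product (columns) -> total revenue

     Gadget X      Widget A      Widget B    
North            0           705           533  
South          802             0           593  
West          1650             0           984  

Highest: West / Gadget X = $1650

West / Gadget X = $1650


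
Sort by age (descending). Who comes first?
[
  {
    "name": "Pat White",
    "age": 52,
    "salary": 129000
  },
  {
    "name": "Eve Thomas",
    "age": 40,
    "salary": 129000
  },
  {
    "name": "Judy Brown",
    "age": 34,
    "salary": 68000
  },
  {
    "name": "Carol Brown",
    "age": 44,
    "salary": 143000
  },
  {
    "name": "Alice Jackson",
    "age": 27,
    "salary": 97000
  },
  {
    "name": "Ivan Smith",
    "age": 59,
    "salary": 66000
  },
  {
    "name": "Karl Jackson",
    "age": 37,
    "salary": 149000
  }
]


Sort by: age (descending)

Sorted order:
  1. Ivan Smith (age = 59)
  2. Pat White (age = 52)
  3. Carol Brown (age = 44)
  4. Eve Thomas (age = 40)
  5. Karl Jackson (age = 37)
  6. Judy Brown (age = 34)
  7. Alice Jackson (age = 27)

First: Ivan Smith

Ivan Smith


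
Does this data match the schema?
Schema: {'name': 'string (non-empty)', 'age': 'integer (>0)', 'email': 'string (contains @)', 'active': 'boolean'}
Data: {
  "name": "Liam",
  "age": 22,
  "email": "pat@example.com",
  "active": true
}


Validating each field against schema:
  name: OK (non-empty string)
  age: OK (positive integer)
  email: OK (string with @)
  active: OK (boolean)

Result: VALID

VALID


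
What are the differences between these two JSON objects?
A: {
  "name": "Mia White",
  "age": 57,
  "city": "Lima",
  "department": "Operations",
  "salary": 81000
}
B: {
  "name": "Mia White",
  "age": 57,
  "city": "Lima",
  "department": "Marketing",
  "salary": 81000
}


Comparing each field (in key order):
  name: same
  age: same
  city: same
  department: DIFFERENT
  salary: same
Differences:
  department: Operations -> Marketing

1 field(s) changed

1 change: department


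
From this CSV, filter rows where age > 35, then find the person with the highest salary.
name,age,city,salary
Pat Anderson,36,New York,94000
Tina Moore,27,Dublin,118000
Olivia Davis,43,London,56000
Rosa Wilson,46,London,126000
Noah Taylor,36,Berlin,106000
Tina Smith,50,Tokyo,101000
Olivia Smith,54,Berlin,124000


Filter: age > 35
Sort by: salary (descending)

Filtered records (6):
  Rosa Wilson, age 46, salary $126000
  Olivia Smith, age 54, salary $124000
  Noah Taylor, age 36, salary $106000
  Tina Smith, age 50, salary $101000
  Pat Anderson, age 36, salary $94000
  Olivia Davis, age 43, salary $56000

Highest salary: Rosa Wilson ($126000)

Rosa Wilson


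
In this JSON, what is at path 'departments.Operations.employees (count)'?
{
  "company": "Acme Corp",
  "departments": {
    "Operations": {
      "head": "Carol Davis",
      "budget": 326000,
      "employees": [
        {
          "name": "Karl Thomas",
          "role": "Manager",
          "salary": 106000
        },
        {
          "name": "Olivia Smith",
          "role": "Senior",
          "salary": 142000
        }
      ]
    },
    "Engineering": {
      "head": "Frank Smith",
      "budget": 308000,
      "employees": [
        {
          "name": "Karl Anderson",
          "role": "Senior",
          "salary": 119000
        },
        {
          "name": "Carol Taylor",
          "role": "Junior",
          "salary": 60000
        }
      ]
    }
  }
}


Path: departments.Operations.employees (count)

Navigate:
  -> departments
  -> Operations
  -> employees (array, length 2)

2


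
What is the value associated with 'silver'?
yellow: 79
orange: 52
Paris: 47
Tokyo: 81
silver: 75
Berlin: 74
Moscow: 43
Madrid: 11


Looking up key 'silver'
Value: 75

75


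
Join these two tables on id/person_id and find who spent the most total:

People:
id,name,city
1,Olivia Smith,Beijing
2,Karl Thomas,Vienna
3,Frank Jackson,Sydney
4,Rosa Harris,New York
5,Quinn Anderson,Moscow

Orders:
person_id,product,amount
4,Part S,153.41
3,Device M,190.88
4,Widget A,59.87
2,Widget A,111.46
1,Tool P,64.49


Join on: people.id = orders.person_id

Joined rows:
  Rosa Harris (New York) bought Part S for $153.41
  Frank Jackson (Sydney) bought Device M for $190.88
  Rosa Harris (New York) bought Widget A for $59.87
  Karl Thomas (Vienna) bought Widget A for $111.46
  Olivia Smith (Beijing) bought Tool P for $64.49

Total per person:
  Rosa Harris: $213.28
  Frank Jackson: $190.88
  Karl Thomas: $111.46
  Olivia Smith: $64.49

Top spender: Rosa Harris ($213.28)

Rosa Harris ($213.28)


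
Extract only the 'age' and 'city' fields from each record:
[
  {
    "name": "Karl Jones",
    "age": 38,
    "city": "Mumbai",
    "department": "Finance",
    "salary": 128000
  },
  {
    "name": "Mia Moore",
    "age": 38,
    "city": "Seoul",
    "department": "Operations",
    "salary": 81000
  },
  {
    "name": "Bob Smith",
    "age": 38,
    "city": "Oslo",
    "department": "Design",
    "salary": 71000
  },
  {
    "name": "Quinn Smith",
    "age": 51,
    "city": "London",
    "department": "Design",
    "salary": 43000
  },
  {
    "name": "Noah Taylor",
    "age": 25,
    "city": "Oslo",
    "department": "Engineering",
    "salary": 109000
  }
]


Original: 5 records with fields: name, age, city, department, salary
Keep: ['age', 'city']
Drop: ['name', 'department', 'salary']
Result: 5 records, 2 fields each

[
  {
    "age": 38,
    "city": "Mumbai"
  },
  {
    "age": 38,
    "city": "Seoul"
  },
  {
    "age": 38,
    "city": "Oslo"
  },
  {
    "age": 51,
    "city": "London"
  },
  {
    "age": 25,
    "city": "Oslo"
  }
]


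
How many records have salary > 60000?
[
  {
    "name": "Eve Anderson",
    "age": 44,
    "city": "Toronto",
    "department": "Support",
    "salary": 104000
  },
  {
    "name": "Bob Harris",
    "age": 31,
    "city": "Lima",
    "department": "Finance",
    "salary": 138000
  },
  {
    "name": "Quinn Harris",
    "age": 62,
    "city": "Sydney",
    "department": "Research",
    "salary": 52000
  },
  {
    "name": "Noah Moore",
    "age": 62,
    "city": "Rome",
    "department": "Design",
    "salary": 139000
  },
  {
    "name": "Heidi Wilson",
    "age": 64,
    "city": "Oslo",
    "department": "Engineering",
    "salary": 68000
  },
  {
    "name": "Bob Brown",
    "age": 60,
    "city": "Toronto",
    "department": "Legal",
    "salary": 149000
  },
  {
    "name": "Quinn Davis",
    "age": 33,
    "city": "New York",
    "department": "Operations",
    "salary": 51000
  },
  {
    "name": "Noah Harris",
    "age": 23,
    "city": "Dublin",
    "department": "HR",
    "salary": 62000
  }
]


Data: 8 records
Condition: salary > 60000

Checking each record:
  Eve Anderson: 104000 MATCH
  Bob Harris: 138000 MATCH
  Quinn Harris: 52000
  Noah Moore: 139000 MATCH
  Heidi Wilson: 68000 MATCH
  Bob Brown: 149000 MATCH
  Quinn Davis: 51000
  Noah Harris: 62000 MATCH

Count: 6

6


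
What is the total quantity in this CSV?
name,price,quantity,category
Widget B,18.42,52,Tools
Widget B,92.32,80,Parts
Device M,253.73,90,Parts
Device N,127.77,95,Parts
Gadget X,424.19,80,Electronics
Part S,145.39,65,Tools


Computing total quantity:
Values: [52, 80, 90, 95, 80, 65]
Sum = 462

462


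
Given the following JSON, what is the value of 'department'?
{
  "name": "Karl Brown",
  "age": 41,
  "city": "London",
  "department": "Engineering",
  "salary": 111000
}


Looking up field 'department'
Value: Engineering

Engineering


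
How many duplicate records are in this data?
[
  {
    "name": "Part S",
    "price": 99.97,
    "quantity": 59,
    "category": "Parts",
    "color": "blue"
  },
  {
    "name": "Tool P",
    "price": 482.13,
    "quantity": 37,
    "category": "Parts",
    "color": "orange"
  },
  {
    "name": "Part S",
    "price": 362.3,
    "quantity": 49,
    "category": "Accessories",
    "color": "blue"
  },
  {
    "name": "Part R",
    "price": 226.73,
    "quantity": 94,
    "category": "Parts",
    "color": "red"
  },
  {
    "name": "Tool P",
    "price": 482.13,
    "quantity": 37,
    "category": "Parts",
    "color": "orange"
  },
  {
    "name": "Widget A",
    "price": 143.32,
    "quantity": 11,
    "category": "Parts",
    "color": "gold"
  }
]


Checking 6 records for duplicates:

  Row 1: Part S ($99.97, qty 59)
  Row 2: Tool P ($482.13, qty 37)
  Row 3: Part S ($362.3, qty 49)
  Row 4: Part R ($226.73, qty 94)
  Row 5: Tool P ($482.13, qty 37) <-- DUPLICATE
  Row 6: Widget A ($143.32, qty 11)

Duplicates found: 1
Unique records: 5

1 duplicates, 5 unique


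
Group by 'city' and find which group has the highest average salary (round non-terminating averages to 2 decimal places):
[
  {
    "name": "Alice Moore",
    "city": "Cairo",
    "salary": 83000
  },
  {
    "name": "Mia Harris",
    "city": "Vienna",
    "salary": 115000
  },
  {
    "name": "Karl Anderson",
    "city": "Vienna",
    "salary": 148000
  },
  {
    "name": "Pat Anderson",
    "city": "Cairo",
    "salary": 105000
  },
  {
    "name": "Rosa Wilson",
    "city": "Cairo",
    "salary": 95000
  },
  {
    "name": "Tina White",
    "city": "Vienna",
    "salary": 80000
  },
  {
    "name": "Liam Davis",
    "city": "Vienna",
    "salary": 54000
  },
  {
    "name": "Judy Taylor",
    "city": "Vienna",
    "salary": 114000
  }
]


Group by: city

Groups:
  Cairo: 3 people, avg salary = 283000/3 ≈ $94333.33
  Vienna: 5 people, avg salary = 511000/5 = $102200

Highest average salary: Vienna ($102200)

Vienna ($102200)


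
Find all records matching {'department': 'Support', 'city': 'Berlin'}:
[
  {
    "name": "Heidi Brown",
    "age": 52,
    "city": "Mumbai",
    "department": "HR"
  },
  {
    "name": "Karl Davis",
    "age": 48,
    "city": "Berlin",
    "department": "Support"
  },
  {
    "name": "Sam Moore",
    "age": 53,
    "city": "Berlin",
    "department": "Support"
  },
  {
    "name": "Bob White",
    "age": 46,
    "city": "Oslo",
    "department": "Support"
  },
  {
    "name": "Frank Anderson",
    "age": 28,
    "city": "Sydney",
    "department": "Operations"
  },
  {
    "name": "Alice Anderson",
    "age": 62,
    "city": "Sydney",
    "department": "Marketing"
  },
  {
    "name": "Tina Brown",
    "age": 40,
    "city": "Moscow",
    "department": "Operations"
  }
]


Search criteria: {'department': 'Support', 'city': 'Berlin'}

Checking 7 records:
  Heidi Brown: {department: HR, city: Mumbai}
  Karl Davis: {department: Support, city: Berlin} <-- MATCH
  Sam Moore: {department: Support, city: Berlin} <-- MATCH
  Bob White: {department: Support, city: Oslo}
  Frank Anderson: {department: Operations, city: Sydney}
  Alice Anderson: {department: Marketing, city: Sydney}
  Tina Brown: {department: Operations, city: Moscow}

Matches: ["Karl Davis", "Sam Moore"]

["Karl Davis", "Sam Moore"]


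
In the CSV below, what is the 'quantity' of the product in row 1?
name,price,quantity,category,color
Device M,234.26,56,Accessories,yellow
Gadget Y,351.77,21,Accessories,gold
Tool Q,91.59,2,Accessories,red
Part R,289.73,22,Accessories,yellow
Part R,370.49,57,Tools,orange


Query: Row 1 ('Device M'), column 'quantity'
Value: 56

56


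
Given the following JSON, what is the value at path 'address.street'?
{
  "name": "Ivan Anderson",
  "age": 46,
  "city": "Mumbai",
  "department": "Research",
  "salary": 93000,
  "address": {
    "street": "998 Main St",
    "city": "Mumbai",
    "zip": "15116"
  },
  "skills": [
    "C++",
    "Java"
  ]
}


Query: address.street
Path: address -> street
Value: 998 Main St

998 Main St


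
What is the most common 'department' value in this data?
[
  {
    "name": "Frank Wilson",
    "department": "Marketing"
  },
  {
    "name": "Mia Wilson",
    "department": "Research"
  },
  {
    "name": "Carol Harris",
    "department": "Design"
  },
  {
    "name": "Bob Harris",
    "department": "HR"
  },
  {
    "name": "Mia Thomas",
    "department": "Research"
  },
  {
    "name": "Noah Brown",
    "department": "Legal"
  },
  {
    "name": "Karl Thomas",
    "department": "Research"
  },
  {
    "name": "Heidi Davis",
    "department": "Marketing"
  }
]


Counting 'department' values across 8 records:

  Research: 3 ###
  Marketing: 2 ##
  Design: 1 #
  HR: 1 #
  Legal: 1 #

Most common: Research (3 times)

Research (3 times)


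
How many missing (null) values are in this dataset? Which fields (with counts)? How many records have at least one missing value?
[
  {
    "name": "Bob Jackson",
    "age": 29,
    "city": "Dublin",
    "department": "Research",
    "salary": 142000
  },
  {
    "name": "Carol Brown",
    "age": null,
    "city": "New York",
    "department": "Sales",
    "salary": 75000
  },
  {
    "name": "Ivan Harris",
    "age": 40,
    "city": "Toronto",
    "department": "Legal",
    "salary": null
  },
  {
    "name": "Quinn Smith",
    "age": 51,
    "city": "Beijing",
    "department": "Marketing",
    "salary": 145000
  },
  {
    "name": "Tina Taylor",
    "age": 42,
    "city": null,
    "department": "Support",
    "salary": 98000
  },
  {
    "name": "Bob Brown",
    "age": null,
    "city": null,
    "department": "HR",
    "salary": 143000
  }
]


Checking for missing (null) values in 6 records:

  Bob Jackson: complete
  Carol Brown: age
  Ivan Harris: salary
  Quinn Smith: complete
  Tina Taylor: city
  Bob Brown: age, city

Per field:
  name: 0 missing
  age: 2 missing
  city: 2 missing
  department: 0 missing
  salary: 1 missing

Total missing values: 5
Records with any missing: 4

5 missing values (age: 2, city: 2, salary: 1); 4 incomplete records


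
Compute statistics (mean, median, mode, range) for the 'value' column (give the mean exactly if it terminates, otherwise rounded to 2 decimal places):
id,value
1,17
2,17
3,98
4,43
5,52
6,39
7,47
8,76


Data: [17, 17, 98, 43, 52, 39, 47, 76]
Count: 8
Sum: 389
Mean: 389/8 = 48.625
Sorted: [17, 17, 39, 43, 47, 52, 76, 98]
Median: 45.0
Mode: 17 (2 times)
Range: 98 - 17 = 81
Min: 17, Max: 98

mean=48.625, median=45.0, mode=17, range=81


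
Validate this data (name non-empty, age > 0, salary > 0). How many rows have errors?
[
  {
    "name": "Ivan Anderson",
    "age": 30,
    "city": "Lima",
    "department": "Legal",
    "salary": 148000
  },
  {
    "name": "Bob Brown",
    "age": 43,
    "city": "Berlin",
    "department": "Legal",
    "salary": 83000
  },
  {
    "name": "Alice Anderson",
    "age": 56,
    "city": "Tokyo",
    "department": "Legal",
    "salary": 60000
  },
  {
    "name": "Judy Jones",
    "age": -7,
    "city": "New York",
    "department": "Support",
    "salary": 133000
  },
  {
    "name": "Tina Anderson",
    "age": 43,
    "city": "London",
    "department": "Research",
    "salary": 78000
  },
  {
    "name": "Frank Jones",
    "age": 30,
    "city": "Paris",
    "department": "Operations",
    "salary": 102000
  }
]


Validating 6 records:
Rules: name non-empty, age > 0, salary > 0

  Row 1 (Ivan Anderson): OK
  Row 2 (Bob Brown): OK
  Row 3 (Alice Anderson): OK
  Row 4 (Judy Jones): negative age: -7
  Row 5 (Tina Anderson): OK
  Row 6 (Frank Jones): OK

Total errors: 1

1 errors


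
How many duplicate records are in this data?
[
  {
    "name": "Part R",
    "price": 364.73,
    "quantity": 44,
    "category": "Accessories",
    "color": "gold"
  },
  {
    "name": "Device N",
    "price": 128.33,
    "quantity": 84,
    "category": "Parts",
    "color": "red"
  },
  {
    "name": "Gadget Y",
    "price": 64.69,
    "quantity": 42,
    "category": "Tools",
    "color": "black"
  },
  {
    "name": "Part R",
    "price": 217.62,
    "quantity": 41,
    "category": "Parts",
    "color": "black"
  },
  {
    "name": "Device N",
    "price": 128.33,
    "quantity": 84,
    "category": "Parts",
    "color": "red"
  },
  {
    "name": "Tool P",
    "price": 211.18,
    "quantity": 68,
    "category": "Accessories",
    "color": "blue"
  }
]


Checking 6 records for duplicates:

  Row 1: Part R ($364.73, qty 44)
  Row 2: Device N ($128.33, qty 84)
  Row 3: Gadget Y ($64.69, qty 42)
  Row 4: Part R ($217.62, qty 41)
  Row 5: Device N ($128.33, qty 84) <-- DUPLICATE
  Row 6: Tool P ($211.18, qty 68)

Duplicates found: 1
Unique records: 5

1 duplicates, 5 unique
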